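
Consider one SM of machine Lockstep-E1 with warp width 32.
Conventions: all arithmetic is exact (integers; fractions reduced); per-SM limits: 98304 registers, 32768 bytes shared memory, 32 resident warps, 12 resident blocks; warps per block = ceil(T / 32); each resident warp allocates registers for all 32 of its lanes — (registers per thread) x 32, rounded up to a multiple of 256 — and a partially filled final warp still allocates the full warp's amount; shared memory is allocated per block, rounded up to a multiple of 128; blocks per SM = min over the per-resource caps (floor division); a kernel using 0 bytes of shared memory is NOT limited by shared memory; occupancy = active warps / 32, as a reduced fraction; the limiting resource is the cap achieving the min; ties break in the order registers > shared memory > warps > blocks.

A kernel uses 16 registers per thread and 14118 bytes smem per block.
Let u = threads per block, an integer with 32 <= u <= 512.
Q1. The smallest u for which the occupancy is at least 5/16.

Answer: u = 129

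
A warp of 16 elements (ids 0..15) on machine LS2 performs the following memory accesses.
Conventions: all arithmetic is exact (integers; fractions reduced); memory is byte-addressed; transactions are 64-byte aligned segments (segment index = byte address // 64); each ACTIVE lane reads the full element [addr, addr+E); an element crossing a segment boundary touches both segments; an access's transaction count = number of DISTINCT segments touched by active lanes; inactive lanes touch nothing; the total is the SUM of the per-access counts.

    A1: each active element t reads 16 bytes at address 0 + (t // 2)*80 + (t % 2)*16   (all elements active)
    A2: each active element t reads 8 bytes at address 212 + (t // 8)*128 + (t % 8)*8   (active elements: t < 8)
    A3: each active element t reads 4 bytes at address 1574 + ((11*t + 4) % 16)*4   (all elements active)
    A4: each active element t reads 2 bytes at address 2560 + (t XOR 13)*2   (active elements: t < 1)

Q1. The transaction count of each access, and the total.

A1: 10 transactions
A2: 2 transactions
A3: 2 transactions
A4: 1 transaction

Answer: 10,2,2,1; total 15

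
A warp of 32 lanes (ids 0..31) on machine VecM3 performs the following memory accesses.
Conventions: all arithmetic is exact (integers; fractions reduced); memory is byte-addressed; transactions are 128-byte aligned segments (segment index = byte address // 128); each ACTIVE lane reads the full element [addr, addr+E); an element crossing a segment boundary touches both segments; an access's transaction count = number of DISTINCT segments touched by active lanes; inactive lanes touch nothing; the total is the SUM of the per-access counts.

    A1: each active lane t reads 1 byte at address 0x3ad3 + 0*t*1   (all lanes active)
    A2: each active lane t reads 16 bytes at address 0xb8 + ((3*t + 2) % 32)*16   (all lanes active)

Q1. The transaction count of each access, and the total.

A1: 1 transaction
A2: 5 transactions

Answer: 1,5; total 6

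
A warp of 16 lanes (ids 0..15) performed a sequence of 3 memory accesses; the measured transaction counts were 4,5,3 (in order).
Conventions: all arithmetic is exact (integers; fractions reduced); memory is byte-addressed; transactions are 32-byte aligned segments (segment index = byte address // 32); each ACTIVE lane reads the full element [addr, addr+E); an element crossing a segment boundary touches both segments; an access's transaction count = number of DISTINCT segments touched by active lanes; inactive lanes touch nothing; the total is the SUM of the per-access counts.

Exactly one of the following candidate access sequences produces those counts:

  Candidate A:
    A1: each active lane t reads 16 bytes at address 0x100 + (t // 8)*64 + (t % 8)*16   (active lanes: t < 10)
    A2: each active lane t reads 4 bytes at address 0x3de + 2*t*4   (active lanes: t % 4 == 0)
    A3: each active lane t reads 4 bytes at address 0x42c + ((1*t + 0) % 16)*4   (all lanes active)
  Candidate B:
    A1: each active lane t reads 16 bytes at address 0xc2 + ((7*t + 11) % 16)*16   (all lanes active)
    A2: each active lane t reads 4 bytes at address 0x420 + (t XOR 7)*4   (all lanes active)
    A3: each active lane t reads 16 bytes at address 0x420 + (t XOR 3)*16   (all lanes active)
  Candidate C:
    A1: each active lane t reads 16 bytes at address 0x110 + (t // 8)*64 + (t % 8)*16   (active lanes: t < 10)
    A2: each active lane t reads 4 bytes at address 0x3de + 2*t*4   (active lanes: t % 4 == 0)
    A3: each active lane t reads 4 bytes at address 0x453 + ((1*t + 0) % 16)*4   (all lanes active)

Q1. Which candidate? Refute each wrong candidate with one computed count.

B: A1 gives 9 transactions, not 4
C: A1 gives 5 transactions, not 4
A: all counts match (4,5,3)

Answer: A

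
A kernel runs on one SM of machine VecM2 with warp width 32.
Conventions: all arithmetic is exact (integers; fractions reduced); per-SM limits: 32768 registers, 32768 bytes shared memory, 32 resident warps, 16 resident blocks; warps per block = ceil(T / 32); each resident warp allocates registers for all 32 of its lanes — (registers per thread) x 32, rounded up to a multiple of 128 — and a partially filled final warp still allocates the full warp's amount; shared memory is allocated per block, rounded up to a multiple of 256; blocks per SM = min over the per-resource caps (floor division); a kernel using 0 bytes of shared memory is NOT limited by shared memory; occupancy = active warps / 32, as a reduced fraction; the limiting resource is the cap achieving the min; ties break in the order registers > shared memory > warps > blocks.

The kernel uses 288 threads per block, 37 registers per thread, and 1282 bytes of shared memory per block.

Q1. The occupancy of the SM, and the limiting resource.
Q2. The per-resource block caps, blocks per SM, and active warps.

Answer: occupancy 9/16, limited by registers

registers: 2 blocks
shared memory: 21 blocks
warps: 3 blocks
blocks: 16 blocks

Answer: 2 blocks, 18 active warps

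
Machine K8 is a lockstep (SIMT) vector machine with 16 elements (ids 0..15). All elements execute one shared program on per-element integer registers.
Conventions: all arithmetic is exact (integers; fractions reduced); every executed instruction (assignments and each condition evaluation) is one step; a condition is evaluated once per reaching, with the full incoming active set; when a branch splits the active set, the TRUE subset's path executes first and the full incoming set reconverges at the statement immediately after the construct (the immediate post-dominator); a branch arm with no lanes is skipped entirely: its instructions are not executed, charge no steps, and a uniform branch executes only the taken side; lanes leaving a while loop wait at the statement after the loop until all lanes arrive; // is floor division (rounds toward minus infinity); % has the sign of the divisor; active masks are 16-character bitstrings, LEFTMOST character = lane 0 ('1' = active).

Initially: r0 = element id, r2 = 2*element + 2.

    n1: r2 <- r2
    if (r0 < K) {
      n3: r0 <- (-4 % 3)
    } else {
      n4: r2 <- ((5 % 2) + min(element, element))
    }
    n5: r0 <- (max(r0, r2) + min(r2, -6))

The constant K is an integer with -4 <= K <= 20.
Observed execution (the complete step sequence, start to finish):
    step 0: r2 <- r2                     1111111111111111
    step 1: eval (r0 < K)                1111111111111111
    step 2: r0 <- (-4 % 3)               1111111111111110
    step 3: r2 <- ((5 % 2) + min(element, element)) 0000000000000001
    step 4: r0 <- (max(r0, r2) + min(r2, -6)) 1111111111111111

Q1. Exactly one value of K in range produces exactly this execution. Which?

Answer: K = 15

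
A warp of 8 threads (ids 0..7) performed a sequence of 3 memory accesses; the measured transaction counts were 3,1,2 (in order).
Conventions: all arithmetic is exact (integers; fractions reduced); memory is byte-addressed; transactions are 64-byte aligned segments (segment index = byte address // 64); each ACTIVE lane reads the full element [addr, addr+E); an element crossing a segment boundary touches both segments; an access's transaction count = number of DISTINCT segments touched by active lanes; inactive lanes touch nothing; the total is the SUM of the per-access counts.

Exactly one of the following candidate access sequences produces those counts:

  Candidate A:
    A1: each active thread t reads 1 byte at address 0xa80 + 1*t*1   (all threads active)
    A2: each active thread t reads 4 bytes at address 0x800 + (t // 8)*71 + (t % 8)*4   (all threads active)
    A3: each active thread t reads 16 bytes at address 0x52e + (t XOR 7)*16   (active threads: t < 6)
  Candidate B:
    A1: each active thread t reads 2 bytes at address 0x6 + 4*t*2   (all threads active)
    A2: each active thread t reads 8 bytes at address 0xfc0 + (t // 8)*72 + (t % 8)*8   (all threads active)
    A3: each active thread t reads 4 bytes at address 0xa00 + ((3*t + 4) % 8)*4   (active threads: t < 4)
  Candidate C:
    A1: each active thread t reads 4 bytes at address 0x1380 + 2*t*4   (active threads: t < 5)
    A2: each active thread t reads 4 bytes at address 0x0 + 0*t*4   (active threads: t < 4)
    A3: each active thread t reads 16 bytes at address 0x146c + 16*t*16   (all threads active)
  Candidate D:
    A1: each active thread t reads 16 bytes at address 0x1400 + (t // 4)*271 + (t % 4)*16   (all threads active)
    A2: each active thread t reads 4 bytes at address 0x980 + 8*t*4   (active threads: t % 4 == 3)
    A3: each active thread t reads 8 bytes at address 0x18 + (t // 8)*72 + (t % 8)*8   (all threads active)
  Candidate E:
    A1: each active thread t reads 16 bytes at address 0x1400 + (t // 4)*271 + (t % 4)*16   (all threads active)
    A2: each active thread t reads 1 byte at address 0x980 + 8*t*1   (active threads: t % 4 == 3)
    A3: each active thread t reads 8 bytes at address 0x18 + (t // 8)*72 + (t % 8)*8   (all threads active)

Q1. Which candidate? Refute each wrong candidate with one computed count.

A: A1 gives 1 transaction, not 3
B: A1 gives 1 transaction, not 3
C: A1 gives 1 transaction, not 3
D: A2 gives 2 transactions, not 1
E: all counts match (3,1,2)

Answer: E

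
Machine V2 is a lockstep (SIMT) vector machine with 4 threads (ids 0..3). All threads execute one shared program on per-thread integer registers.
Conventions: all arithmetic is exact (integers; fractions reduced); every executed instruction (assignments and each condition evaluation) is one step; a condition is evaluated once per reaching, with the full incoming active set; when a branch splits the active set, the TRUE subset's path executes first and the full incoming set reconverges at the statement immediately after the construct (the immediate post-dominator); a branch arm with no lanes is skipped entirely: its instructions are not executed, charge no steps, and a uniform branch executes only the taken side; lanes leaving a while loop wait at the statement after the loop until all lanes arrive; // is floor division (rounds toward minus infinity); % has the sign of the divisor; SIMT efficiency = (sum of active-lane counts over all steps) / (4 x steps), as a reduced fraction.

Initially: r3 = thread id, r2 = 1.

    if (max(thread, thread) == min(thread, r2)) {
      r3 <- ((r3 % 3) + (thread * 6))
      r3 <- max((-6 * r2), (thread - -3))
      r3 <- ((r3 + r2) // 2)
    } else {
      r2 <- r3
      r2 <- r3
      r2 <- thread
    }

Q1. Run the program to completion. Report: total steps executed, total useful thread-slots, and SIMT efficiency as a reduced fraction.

Answer: 7 steps, 16 useful, 4/7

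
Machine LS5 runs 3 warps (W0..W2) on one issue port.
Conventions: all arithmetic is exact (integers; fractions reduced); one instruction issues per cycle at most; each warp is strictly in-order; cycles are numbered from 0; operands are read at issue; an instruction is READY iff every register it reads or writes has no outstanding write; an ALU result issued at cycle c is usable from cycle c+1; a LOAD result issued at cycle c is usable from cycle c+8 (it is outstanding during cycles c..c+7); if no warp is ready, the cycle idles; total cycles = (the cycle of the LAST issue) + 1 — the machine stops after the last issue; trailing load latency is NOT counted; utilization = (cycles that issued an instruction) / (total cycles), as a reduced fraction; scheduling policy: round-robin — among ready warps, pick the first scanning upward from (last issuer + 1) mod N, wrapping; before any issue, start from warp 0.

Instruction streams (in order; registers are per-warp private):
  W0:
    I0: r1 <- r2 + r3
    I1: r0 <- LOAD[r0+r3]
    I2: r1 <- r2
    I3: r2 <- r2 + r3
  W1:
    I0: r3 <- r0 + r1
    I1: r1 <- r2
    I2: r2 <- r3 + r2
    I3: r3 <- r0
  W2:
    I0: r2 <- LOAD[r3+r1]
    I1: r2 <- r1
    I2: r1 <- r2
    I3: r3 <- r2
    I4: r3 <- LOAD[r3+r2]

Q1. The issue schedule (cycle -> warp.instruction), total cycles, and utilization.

cycle 0: W0.I0
cycle 1: W1.I0
cycle 2: W2.I0
cycle 3: W0.I1
cycle 4: W1.I1
cycle 5: W0.I2
cycle 6: W1.I2
cycle 7: W0.I3
cycle 8: W1.I3
cycle 9: idle
cycle 10: W2.I1
cycle 11: W2.I2
cycle 12: W2.I3
cycle 13: W2.I4

Answer: 14 cycles, utilization 13/14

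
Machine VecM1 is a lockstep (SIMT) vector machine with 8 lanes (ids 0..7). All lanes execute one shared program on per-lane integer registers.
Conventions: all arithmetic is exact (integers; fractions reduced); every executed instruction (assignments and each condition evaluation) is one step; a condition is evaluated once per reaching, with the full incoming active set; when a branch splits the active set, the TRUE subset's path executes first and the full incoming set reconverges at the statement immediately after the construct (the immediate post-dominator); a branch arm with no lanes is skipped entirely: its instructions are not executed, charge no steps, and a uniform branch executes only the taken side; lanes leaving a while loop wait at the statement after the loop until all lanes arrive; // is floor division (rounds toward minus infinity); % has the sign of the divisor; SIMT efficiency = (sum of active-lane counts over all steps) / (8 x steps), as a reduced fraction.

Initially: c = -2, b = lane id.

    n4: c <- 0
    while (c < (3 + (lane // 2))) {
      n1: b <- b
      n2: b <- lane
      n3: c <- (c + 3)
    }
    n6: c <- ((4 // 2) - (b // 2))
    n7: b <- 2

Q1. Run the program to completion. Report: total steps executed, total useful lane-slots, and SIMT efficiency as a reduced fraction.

Answer: 12 steps, 88 useful, 11/12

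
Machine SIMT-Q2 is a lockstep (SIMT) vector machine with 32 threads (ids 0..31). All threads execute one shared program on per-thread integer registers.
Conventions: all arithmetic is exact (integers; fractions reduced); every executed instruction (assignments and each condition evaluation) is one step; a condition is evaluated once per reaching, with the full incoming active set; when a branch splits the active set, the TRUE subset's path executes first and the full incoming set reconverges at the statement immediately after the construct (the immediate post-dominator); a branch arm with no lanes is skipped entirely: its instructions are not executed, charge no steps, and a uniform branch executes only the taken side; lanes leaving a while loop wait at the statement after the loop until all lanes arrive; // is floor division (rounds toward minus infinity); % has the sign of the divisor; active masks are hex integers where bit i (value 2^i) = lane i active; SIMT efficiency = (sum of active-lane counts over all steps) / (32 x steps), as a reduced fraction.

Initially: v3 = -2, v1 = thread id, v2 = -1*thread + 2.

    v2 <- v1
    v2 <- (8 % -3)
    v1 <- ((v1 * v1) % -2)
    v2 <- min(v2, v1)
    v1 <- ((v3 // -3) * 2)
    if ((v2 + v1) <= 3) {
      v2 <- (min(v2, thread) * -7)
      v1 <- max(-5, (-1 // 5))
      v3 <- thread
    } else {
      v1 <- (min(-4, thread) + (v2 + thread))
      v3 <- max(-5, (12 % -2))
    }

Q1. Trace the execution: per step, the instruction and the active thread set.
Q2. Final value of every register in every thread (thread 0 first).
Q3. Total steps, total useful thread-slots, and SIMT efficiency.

step 0: v2 <- v1                     0xffffffff
step 1: v2 <- (8 % -3)               0xffffffff
step 2: v1 <- ((v1 * v1) % -2)       0xffffffff
step 3: v2 <- min(v2, v1)            0xffffffff
step 4: v1 <- ((v3 // -3) * 2)       0xffffffff
step 5: eval ((v2 + v1) <= 3)        0xffffffff
step 6: v2 <- (min(v2, thread) * -7) 0xffffffff
step 7: v1 <- max(-5, (-1 // 5))     0xffffffff
step 8: v3 <- thread                 0xffffffff

Answer: 9 steps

v3: 0,1,2,3,4,5,6,7,8,9,10,11,12,13,14,15,16,17,18,19,20,21,22,23,24,25,26,27,28,29,30,31
v1: -1,-1,-1,-1,-1,-1,-1,-1,-1,-1,-1,-1,-1,-1,-1,-1,-1,-1,-1,-1,-1,-1,-1,-1,-1,-1,-1,-1,-1,-1,-1,-1
v2: 7,7,7,7,7,7,7,7,7,7,7,7,7,7,7,7,7,7,7,7,7,7,7,7,7,7,7,7,7,7,7,7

steps = 9; useful = 288; efficiency = 288/288 = 1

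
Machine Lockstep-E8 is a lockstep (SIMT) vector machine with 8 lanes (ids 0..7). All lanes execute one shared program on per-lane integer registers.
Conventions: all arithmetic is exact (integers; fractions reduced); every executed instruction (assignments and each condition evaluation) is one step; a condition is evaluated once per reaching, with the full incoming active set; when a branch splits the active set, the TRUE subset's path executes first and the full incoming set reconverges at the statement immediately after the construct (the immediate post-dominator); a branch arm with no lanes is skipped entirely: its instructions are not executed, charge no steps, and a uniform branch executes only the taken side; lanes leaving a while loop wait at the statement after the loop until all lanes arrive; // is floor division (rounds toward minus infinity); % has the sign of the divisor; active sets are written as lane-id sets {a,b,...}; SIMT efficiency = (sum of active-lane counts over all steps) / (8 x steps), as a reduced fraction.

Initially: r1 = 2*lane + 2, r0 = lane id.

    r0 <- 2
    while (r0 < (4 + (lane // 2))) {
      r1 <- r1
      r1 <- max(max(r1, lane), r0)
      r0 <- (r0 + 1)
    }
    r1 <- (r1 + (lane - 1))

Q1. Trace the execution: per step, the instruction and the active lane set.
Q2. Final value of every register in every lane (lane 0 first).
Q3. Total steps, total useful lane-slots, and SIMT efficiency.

step 0: r0 <- 2                      {0,1,2,3,4,5,6,7}
step 1: eval (r0 < (4 + (lane // 2))) {0,1,2,3,4,5,6,7}
step 2: r1 <- r1                     {0,1,2,3,4,5,6,7}
step 3: r1 <- max(max(r1, lane), r0) {0,1,2,3,4,5,6,7}
step 4: r0 <- (r0 + 1)               {0,1,2,3,4,5,6,7}
step 5: eval (r0 < (4 + (lane // 2))) {0,1,2,3,4,5,6,7}
step 6: r1 <- r1                     {0,1,2,3,4,5,6,7}
step 7: r1 <- max(max(r1, lane), r0) {0,1,2,3,4,5,6,7}
step 8: r0 <- (r0 + 1)               {0,1,2,3,4,5,6,7}
step 9: eval (r0 < (4 + (lane // 2))) {0,1,2,3,4,5,6,7}
step 10: r1 <- r1                     {2,3,4,5,6,7}
step 11: r1 <- max(max(r1, lane), r0) {2,3,4,5,6,7}
step 12: r0 <- (r0 + 1)               {2,3,4,5,6,7}
step 13: eval (r0 < (4 + (lane // 2))) {2,3,4,5,6,7}
step 14: r1 <- r1                     {4,5,6,7}
step 15: r1 <- max(max(r1, lane), r0) {4,5,6,7}
step 16: r0 <- (r0 + 1)               {4,5,6,7}
step 17: eval (r0 < (4 + (lane // 2))) {4,5,6,7}
step 18: r1 <- r1                     {6,7}
step 19: r1 <- max(max(r1, lane), r0) {6,7}
step 20: r0 <- (r0 + 1)               {6,7}
step 21: eval (r0 < (4 + (lane // 2))) {6,7}
step 22: r1 <- (r1 + (lane - 1))      {0,1,2,3,4,5,6,7}

Answer: 23 steps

r1: 2,4,7,10,13,16,19,22
r0: 4,4,5,5,6,6,7,7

steps = 23; useful = 136; efficiency = 136/184 = 17/23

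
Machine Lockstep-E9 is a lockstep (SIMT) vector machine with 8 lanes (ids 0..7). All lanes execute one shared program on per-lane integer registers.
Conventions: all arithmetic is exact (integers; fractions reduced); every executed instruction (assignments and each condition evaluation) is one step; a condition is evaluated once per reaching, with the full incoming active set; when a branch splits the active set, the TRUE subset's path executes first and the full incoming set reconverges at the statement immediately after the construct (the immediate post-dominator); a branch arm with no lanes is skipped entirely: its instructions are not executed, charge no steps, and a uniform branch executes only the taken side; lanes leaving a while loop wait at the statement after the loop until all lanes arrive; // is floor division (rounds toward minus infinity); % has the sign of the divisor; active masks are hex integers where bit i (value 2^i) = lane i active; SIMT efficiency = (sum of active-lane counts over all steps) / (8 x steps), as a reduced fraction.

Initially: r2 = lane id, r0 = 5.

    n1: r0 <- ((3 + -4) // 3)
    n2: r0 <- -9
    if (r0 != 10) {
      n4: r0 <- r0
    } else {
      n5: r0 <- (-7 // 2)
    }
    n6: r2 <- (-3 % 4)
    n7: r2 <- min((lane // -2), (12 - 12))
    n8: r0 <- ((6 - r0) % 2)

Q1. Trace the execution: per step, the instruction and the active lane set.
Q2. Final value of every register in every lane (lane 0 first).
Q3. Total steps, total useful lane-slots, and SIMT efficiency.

step 0: r0 <- ((3 + -4) // 3)        0xff
step 1: r0 <- -9                     0xff
step 2: eval (r0 != 10)              0xff
step 3: r0 <- r0                     0xff
step 4: r2 <- (-3 % 4)               0xff
step 5: r2 <- min((lane // -2), (12 - 12)) 0xff
step 6: r0 <- ((6 - r0) % 2)         0xff

Answer: 7 steps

r2: 0,-1,-1,-2,-2,-3,-3,-4
r0: 1,1,1,1,1,1,1,1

steps = 7; useful = 56; efficiency = 56/56 = 1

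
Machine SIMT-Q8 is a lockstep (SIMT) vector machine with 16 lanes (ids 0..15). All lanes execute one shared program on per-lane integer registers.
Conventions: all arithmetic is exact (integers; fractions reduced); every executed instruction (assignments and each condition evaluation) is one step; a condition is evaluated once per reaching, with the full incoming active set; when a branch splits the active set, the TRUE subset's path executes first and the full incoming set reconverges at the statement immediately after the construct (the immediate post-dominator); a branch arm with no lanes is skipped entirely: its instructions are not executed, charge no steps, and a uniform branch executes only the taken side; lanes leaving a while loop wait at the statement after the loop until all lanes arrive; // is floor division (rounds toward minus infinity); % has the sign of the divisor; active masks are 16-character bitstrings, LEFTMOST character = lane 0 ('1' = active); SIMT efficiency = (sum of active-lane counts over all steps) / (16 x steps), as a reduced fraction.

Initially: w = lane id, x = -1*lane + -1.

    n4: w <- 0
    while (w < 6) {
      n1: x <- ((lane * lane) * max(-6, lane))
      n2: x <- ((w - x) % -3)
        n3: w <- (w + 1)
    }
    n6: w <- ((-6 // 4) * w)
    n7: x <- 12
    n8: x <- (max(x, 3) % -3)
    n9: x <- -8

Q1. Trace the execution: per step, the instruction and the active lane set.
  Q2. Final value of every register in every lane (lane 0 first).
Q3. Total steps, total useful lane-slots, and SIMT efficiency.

step 0: w <- 0                       1111111111111111
step 1: eval (w < 6)                 1111111111111111
step 2: x <- ((lane * lane) * max(-6, lane)) 1111111111111111
step 3: x <- ((w - x) % -3)          1111111111111111
step 4: w <- (w + 1)                 1111111111111111
step 5: eval (w < 6)                 1111111111111111
step 6: x <- ((lane * lane) * max(-6, lane)) 1111111111111111
step 7: x <- ((w - x) % -3)          1111111111111111
step 8: w <- (w + 1)                 1111111111111111
step 9: eval (w < 6)                 1111111111111111
step 10: x <- ((lane * lane) * max(-6, lane)) 1111111111111111
step 11: x <- ((w - x) % -3)          1111111111111111
step 12: w <- (w + 1)                 1111111111111111
step 13: eval (w < 6)                 1111111111111111
step 14: x <- ((lane * lane) * max(-6, lane)) 1111111111111111
step 15: x <- ((w - x) % -3)          1111111111111111
step 16: w <- (w + 1)                 1111111111111111
step 17: eval (w < 6)                 1111111111111111
step 18: x <- ((lane * lane) * max(-6, lane)) 1111111111111111
step 19: x <- ((w - x) % -3)          1111111111111111
step 20: w <- (w + 1)                 1111111111111111
step 21: eval (w < 6)                 1111111111111111
step 22: x <- ((lane * lane) * max(-6, lane)) 1111111111111111
step 23: x <- ((w - x) % -3)          1111111111111111
step 24: w <- (w + 1)                 1111111111111111
step 25: eval (w < 6)                 1111111111111111
step 26: w <- ((-6 // 4) * w)         1111111111111111
step 27: x <- 12                      1111111111111111
step 28: x <- (max(x, 3) % -3)        1111111111111111
step 29: x <- -8                      1111111111111111

Answer: 30 steps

w: -12,-12,-12,-12,-12,-12,-12,-12,-12,-12,-12,-12,-12,-12,-12,-12
x: -8,-8,-8,-8,-8,-8,-8,-8,-8,-8,-8,-8,-8,-8,-8,-8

steps = 30; useful = 480; efficiency = 480/480 = 1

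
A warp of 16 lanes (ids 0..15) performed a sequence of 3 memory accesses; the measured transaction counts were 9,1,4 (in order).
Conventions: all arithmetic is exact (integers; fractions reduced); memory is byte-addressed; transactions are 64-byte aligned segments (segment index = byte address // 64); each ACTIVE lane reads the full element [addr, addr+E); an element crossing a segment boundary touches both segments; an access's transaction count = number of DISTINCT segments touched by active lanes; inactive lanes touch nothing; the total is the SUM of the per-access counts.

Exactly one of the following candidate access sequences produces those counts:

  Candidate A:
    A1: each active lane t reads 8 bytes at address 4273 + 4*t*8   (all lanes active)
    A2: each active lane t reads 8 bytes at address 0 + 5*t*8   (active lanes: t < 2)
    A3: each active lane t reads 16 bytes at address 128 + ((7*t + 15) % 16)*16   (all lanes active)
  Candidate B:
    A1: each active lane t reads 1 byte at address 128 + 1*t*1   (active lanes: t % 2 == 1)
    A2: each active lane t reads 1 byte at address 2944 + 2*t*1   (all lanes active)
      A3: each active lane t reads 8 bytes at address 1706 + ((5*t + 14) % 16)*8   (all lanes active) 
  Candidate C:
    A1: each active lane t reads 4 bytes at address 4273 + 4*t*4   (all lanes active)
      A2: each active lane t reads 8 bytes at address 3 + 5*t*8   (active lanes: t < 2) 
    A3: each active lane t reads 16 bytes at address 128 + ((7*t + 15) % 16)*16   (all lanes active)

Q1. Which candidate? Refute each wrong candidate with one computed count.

B: A1 gives 1 transaction, not 9
C: A1 gives 5 transactions, not 9
A: all counts match (9,1,4)

Answer: A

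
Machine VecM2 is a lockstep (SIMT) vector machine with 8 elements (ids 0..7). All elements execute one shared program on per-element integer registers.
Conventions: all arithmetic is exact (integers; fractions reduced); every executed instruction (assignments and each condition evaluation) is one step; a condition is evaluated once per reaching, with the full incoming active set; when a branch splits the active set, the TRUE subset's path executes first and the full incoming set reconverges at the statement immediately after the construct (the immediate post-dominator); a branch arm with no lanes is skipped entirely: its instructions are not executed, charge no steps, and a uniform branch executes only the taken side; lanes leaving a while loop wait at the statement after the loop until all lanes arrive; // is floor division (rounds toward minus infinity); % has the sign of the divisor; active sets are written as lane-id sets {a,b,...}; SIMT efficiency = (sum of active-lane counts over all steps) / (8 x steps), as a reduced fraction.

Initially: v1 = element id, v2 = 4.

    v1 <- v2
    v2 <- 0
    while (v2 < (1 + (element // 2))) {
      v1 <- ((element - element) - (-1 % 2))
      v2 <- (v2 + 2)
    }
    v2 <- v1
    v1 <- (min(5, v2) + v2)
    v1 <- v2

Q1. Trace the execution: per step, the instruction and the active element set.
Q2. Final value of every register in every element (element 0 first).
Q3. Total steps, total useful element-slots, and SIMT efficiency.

step 0: v1 <- v2                     {0,1,2,3,4,5,6,7}
step 1: v2 <- 0                      {0,1,2,3,4,5,6,7}
step 2: eval (v2 < (1 + (element // 2))) {0,1,2,3,4,5,6,7}
step 3: v1 <- ((element - element) - (-1 % 2)) {0,1,2,3,4,5,6,7}
step 4: v2 <- (v2 + 2)               {0,1,2,3,4,5,6,7}
step 5: eval (v2 < (1 + (element // 2))) {0,1,2,3,4,5,6,7}
step 6: v1 <- ((element - element) - (-1 % 2)) {4,5,6,7}
step 7: v2 <- (v2 + 2)               {4,5,6,7}
step 8: eval (v2 < (1 + (element // 2))) {4,5,6,7}
step 9: v2 <- v1                     {0,1,2,3,4,5,6,7}
step 10: v1 <- (min(5, v2) + v2)      {0,1,2,3,4,5,6,7}
step 11: v1 <- v2                     {0,1,2,3,4,5,6,7}

Answer: 12 steps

v1: -1,-1,-1,-1,-1,-1,-1,-1
v2: -1,-1,-1,-1,-1,-1,-1,-1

steps = 12; useful = 84; efficiency = 84/96 = 7/8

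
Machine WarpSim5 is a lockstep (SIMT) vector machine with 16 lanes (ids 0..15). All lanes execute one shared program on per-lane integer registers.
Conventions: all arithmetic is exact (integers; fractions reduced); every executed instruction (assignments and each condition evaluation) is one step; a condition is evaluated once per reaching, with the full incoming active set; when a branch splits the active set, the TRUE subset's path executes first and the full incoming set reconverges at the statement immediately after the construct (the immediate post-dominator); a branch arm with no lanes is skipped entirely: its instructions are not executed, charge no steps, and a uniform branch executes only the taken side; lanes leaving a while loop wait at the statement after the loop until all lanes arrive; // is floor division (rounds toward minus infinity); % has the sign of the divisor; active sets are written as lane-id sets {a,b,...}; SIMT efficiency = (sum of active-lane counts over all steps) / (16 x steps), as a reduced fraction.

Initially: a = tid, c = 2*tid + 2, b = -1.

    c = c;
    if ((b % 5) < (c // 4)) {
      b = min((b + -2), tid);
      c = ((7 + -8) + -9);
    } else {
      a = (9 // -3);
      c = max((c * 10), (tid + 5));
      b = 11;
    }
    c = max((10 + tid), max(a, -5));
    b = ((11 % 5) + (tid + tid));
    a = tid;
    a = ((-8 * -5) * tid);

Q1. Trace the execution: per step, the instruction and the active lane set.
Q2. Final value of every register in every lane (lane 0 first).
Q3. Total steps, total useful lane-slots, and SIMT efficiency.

step 0: c <- c                       {0,1,2,3,4,5,6,7,8,9,10,11,12,13,14,15}
step 1: eval ((b % 5) < (c // 4))    {0,1,2,3,4,5,6,7,8,9,10,11,12,13,14,15}
step 2: b <- min((b + -2), tid)      {9,10,11,12,13,14,15}
step 3: c <- ((7 + -8) + -9)         {9,10,11,12,13,14,15}
step 4: a <- (9 // -3)               {0,1,2,3,4,5,6,7,8}
step 5: c <- max((c * 10), (tid + 5)) {0,1,2,3,4,5,6,7,8}
step 6: b <- 11                      {0,1,2,3,4,5,6,7,8}
step 7: c <- max((10 + tid), max(a, -5)) {0,1,2,3,4,5,6,7,8,9,10,11,12,13,14,15}
step 8: b <- ((11 % 5) + (tid + tid)) {0,1,2,3,4,5,6,7,8,9,10,11,12,13,14,15}
step 9: a <- tid                     {0,1,2,3,4,5,6,7,8,9,10,11,12,13,14,15}
step 10: a <- ((-8 * -5) * tid)       {0,1,2,3,4,5,6,7,8,9,10,11,12,13,14,15}

Answer: 11 steps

a: 0,40,80,120,160,200,240,280,320,360,400,440,480,520,560,600
c: 10,11,12,13,14,15,16,17,18,19,20,21,22,23,24,25
b: 1,3,5,7,9,11,13,15,17,19,21,23,25,27,29,31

steps = 11; useful = 137; efficiency = 137/176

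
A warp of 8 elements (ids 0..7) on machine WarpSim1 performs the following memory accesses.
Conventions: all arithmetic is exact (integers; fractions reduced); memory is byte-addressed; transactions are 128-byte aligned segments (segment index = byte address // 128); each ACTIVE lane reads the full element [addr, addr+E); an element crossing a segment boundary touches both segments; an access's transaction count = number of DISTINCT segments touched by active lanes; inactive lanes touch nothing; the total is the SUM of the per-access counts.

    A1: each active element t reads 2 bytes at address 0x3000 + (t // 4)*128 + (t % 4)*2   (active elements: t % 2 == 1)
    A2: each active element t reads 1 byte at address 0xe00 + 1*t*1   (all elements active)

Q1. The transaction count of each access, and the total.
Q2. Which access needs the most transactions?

A1: 2 transactions
A2: 1 transaction

Answer: 2,1; total 3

Answer: A1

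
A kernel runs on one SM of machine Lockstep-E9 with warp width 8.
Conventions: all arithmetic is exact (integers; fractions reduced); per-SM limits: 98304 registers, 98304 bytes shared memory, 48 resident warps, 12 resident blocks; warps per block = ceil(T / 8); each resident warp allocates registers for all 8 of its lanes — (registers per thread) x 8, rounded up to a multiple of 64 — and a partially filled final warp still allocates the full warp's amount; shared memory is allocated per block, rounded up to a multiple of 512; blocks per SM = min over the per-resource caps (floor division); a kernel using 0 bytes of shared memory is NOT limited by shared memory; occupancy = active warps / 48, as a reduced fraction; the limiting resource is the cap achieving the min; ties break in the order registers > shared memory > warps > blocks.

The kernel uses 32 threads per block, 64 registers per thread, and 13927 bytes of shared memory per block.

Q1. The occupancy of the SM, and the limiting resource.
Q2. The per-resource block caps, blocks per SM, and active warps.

Answer: occupancy 1/2, limited by shared memory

registers: 48 blocks
shared memory: 6 blocks
warps: 12 blocks
blocks: 12 blocks

Answer: 6 blocks, 24 active warps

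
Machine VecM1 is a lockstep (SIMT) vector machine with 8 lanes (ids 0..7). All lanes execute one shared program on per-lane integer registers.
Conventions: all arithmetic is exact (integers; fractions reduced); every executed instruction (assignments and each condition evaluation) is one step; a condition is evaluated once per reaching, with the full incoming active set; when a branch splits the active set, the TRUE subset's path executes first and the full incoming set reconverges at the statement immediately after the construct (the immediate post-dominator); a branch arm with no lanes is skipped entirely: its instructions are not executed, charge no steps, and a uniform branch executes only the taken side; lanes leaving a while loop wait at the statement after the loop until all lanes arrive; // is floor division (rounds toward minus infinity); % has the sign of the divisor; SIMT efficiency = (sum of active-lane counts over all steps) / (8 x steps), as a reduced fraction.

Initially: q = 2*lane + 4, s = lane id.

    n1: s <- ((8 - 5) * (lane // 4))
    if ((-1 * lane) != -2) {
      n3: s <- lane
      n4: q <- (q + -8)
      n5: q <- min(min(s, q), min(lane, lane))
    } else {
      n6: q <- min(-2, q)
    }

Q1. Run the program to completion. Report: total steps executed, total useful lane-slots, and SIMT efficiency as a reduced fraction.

Answer: 6 steps, 38 useful, 19/24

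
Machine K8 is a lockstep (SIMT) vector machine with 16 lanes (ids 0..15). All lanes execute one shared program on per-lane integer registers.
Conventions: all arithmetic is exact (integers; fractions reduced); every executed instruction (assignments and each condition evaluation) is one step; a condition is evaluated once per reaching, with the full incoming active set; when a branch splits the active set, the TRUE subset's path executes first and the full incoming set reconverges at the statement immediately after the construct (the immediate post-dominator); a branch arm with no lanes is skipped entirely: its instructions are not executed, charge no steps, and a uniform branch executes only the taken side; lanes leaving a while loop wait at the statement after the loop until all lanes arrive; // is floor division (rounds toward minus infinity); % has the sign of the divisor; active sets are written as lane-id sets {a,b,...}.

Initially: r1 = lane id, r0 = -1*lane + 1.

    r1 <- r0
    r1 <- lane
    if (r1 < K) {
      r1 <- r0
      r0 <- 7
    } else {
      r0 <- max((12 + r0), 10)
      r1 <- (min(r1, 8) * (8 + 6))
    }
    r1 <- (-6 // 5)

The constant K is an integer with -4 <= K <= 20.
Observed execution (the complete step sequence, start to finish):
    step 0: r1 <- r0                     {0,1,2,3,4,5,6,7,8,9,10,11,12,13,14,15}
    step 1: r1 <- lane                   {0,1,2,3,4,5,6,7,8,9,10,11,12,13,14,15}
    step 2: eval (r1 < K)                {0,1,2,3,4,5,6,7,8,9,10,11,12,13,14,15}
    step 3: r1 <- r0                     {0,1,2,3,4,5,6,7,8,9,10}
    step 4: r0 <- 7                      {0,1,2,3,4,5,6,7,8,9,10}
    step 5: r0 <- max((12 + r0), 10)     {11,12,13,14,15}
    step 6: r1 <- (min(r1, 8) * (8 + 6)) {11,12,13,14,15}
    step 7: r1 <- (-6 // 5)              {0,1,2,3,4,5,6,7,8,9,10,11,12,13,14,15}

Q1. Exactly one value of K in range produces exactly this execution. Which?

Answer: K = 11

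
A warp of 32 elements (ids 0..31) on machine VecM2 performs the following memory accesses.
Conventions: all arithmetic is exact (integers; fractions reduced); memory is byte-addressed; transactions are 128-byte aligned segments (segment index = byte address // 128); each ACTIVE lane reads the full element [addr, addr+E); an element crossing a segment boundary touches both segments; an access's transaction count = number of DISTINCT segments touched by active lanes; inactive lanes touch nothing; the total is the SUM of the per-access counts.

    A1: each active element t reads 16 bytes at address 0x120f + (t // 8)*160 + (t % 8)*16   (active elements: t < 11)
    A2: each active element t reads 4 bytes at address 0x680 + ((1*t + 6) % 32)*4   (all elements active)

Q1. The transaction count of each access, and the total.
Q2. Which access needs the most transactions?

A1: 2 transactions
A2: 1 transaction

Answer: 2,1; total 3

Answer: A1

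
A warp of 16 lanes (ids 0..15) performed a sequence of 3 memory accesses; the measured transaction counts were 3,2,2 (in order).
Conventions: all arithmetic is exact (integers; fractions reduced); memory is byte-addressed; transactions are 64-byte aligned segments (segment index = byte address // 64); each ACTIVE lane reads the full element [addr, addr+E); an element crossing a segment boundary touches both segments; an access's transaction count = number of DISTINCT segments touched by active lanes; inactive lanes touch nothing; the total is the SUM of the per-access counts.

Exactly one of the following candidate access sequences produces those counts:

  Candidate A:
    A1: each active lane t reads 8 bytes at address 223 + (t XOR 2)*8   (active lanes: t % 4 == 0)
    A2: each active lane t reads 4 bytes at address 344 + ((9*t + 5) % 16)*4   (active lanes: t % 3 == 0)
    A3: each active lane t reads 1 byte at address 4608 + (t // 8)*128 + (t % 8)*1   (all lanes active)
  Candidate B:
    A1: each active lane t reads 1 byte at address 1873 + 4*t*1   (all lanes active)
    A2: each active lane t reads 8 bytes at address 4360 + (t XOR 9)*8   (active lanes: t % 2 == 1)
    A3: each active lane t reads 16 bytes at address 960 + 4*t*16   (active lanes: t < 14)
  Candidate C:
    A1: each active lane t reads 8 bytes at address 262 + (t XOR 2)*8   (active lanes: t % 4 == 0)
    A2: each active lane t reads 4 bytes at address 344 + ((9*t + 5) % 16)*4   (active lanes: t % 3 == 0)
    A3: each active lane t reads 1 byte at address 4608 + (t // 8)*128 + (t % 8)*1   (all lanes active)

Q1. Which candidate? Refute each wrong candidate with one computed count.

B: A1 gives 2 transactions, not 3
C: A1 gives 2 transactions, not 3
A: all counts match (3,2,2)

Answer: A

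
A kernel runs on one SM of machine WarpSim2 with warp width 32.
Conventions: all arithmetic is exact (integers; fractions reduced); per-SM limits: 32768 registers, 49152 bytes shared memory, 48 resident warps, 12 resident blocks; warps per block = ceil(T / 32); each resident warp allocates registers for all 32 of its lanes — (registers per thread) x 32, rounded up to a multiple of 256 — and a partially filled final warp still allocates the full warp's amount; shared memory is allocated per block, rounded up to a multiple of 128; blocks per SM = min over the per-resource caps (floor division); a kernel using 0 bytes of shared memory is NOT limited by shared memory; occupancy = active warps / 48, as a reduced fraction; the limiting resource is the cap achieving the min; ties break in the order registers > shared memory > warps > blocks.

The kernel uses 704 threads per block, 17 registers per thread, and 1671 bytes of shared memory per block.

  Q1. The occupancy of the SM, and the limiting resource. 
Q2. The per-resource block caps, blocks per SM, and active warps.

Answer: occupancy 11/24, limited by registers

registers: 1 block
shared memory: 27 blocks
warps: 2 blocks
blocks: 12 blocks

Answer: 1 block, 22 active warps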